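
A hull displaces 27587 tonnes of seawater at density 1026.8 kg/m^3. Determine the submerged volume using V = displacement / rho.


Formula: V = mass / rho
Step 1 — convert tonnes to kg: 27587 t * 1000 = 27587000 kg
Step 2 — V = 27587000 / 1026.8 ≈ 26867 m^3 (5 s.f.)

26867 m^3


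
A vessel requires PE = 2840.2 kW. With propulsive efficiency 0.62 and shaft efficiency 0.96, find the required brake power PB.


Formula: PB = PE / (eta_D * eta_S)
Step 1 — combined efficiency = eta_D * eta_S = 0.62 * 0.96 = 0.5952
Step 2 — PB = 2840.2 / 0.5952 ≈ 4771.8 kW (5 s.f.)

4771.8 kW


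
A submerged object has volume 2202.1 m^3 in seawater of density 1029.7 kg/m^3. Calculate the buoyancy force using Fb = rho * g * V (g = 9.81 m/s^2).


Formula: Fb = rho * g * V
Substituting: Fb = 1029.7 * 9.81 * 2202.1
Intermediate: 1029.7 * 9.81 = 10101.357
Result: Fb = 10101.357 * 2202.1 ≈ 22244000 N (5 s.f.)

22244000 N


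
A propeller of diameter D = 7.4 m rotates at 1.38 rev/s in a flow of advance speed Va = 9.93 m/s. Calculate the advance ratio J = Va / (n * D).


Formula: J = Va / (n * D)
Step 1 — n * D = 1.38 * 7.4 = 10.212
Step 2 — J = 9.93 / 10.212 ≈ 0.97239 (5 s.f.)

0.97239


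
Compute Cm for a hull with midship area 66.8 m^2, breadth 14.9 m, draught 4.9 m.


Formula: Cm = Am / (B * T)
Step 1 — B * T = 14.9 * 4.9 = 73.01 m^2
Step 2 — Cm = 66.8 / 73.01 ≈ 0.91494 (5 s.f.)

0.91494


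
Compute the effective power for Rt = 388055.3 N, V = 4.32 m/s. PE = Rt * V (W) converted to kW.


Formula: PE = Rt * V / 1000 (kW)
Step 1 — PE (W) = 388055.3 * 4.32 = 1676398.896 W
Step 2 — PE (kW) = 1676398.896 / 1000 ≈ 1676.4 kW (5 s.f.)

1676.4 kW


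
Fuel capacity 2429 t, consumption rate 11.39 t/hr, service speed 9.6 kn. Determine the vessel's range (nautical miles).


Formula: endurance = fuel / rate; range = endurance * speed
Step 1 — endurance = 2429 / 11.39 = 213.2572 hours
Step 2 — range = 213.2572 * 9.6 ≈ 2047.3 nautical miles (5 s.f.)

2047.3 NM


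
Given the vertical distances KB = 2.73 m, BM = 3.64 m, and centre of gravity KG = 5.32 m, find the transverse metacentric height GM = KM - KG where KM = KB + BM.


Formula: GM = KB + BM - KG
Step 1 — KM = KB + BM = 2.73 + 3.64 = 6.37 m
Step 2 — GM = KM - KG = 6.37 - 5.32 = 1.05 m

1.05 m


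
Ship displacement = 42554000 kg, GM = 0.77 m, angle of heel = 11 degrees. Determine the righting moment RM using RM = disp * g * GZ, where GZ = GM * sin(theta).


Formula: GZ = GM * sin(theta); RM = disp * g * GZ
Step 1 — GZ = 0.77 * sin(11°) = 0.77 * 0.190809 = 0.146923 m
Step 2 — RM = 42554000 * 9.81 * 0.146923 ≈ 61334000 N·m (5 s.f.)

61334000 N·m


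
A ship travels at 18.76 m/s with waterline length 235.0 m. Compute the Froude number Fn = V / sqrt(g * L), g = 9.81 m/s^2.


Formula: Fn = V / sqrt(g * L)
Step 1 — g * L = 9.81 * 235.0 = 2305.35
Step 2 — sqrt(g * L) = sqrt(2305.35) = 48.01406
Step 3 — Fn = 18.76 / 48.01406 ≈ 0.39072 (5 s.f.)

0.39072


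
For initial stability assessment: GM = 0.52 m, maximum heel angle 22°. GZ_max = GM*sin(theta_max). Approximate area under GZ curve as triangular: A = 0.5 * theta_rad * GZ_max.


Formula: GZ_max = GM * sin(theta); Area = 0.5 * theta_rad * GZ_max
Step 1 — GZ_max = 0.52 * sin(22°) = 0.52 * 0.374607 = 0.194796 m
Step 2 — theta_rad = 22 * pi/180 = 0.383972 rad
Step 3 — Area = 0.5 * 0.383972 * 0.194796 ≈ 0.037398 m·rad (5 s.f.)

0.037398 m·rad


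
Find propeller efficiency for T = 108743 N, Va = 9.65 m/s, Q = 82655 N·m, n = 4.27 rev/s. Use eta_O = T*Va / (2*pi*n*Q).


Formula: eta = T * Va / (2 * pi * n * Q)
Step 1 — numerator = T * Va = 108743 * 9.65 = 1049369.95
Step 2 — 2 * pi * n = 2 * pi * 4.27 = 26.829201
Step 3 — denominator = 26.829201 * 82655 = 2217567.61
Step 4 — eta = 1049369.95 / 2217567.61 ≈ 0.47321 (5 s.f.)

0.47321


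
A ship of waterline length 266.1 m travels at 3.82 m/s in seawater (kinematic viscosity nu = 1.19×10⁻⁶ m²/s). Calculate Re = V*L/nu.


Formula: Re = V * L / nu
Step 1 — V * L = 3.82 * 266.1 = 1016.502 m^2/s
Step 2 — Re = 1016.502 / 1.19e-6 = 8.54e+08

8.54e+08


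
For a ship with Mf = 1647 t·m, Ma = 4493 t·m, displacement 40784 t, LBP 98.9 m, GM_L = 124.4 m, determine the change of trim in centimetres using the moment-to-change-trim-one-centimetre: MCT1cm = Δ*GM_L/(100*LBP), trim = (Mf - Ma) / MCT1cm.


Formula: net trimming moment = Mf - Ma; MCT1cm = Δ*GM_L/(100*LBP); trim = net moment / MCT1cm
Step 1 — net trimming moment = 1647 - 4493 = -2846 t·m
Step 2 — MCT1cm = 40784 * 124.4 / (100 * 98.9) = 512.9959 t·m/cm
Step 3 — trim = -2846 / 512.9959 ≈ -5.5478 cm (5 s.f.)

-5.5478 cm


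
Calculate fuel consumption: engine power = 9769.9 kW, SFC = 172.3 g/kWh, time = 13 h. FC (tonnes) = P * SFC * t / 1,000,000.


Formula: FC (tonnes) = P * SFC * t / 1,000,000
Step 1 — P * SFC * t = 9769.9 * 172.3 * 13 = 21883599.01 g
Step 2 — FC (tonnes) = 21883599.01 / 1,000,000 ≈ 21.884 tonnes (5 s.f.)

21.884 tonnes


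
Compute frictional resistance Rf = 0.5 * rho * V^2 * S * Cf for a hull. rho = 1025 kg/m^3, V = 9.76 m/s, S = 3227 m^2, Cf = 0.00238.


Formula: Rf = 0.5 * rho * V^2 * S * Cf
Step 1 — V^2 = 9.76^2 = 95.2576
Step 2 — 0.5 * rho * V^2 = 0.5 * 1025 * 95.2576 = 48819.52
Step 3 — Rf = 48819.52 * 3227 * 0.00238 ≈ 374950 N (5 s.f.)

374950 N


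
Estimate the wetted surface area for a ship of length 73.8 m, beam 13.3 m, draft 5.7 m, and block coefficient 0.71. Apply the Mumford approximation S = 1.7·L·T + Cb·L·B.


Formula: S = 1.7*L*T + V/T with V = Cb*L*B*T, i.e. S = L * (1.7*T + Cb*B)
Step 1 — 1.7*T = 1.7 * 5.7 = 9.69 m
Step 2 — Cb*B = 0.71 * 13.3 = 9.443 m
Step 3 — 1.7*T + Cb*B = 9.69 + 9.443 = 19.133 m
Step 4 — S = 73.8 * 19.133 ≈ 1412.0 m^2 (5 s.f.)

1412.0 m^2


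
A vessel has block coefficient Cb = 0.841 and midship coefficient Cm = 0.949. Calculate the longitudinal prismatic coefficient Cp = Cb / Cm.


Formula: Cp = Cb / Cm
Substituting: Cp = 0.841 / 0.949
Result: Cp ≈ 0.88620 (5 s.f.)

0.88620


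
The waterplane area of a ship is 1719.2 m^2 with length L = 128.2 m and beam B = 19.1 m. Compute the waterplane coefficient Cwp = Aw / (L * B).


Formula: Cwp = Aw / (L * B)
Step 1 — L * B = 128.2 * 19.1 = 2448.62 m^2
Step 2 — Cwp = 1719.2 / 2448.62 ≈ 0.70211 (5 s.f.)

0.70211


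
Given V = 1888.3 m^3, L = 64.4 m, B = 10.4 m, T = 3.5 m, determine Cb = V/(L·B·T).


Formula: Cb = V / (L * B * T)
Step 1 — L * B * T = 64.4 * 10.4 * 3.5 = 2344.16 m^3
Step 2 — Cb = 1888.3 / 2344.16 ≈ 0.80553 (5 s.f.)

0.80553


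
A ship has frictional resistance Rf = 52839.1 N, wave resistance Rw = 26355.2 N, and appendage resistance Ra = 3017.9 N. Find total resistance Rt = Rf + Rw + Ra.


Formula: Rt = Rf + Rw + Ra
Substituting: Rt = 52839.1 + 26355.2 + 3017.9
Result: Rt = 82212.2 N

82212.2 N


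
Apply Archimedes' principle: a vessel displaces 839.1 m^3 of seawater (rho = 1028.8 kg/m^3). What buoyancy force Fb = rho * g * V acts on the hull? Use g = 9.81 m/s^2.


Formula: Fb = rho * g * V
Substituting: Fb = 1028.8 * 9.81 * 839.1
Intermediate: 1028.8 * 9.81 = 10092.528
Result: Fb = 10092.528 * 839.1 ≈ 8468600 N (5 s.f.)

8468600 N


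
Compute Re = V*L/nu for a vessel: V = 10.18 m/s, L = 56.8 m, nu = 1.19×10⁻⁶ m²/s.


Formula: Re = V * L / nu
Step 1 — V * L = 10.18 * 56.8 = 578.224 m^2/s
Step 2 — Re = 578.224 / 1.19e-6 = 4.86e+08

4.86e+08


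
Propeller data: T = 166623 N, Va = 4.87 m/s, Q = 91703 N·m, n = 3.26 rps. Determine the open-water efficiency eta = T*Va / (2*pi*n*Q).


Formula: eta = T * Va / (2 * pi * n * Q)
Step 1 — numerator = T * Va = 166623 * 4.87 = 811454.01
Step 2 — 2 * pi * n = 2 * pi * 3.26 = 20.483184
Step 3 — denominator = 20.483184 * 91703 = 1878369.42
Step 4 — eta = 811454.01 / 1878369.42 ≈ 0.43200 (5 s.f.)

0.43200


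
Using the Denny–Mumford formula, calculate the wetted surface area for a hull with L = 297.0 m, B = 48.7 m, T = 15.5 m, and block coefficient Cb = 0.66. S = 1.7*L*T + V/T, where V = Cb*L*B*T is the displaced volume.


Formula: S = 1.7*L*T + V/T with V = Cb*L*B*T, i.e. S = L * (1.7*T + Cb*B)
Step 1 — 1.7*T = 1.7 * 15.5 = 26.35 m
Step 2 — Cb*B = 0.66 * 48.7 = 32.142 m
Step 3 — 1.7*T + Cb*B = 26.35 + 32.142 = 58.492 m
Step 4 — S = 297.0 * 58.492 ≈ 17372 m^2 (5 s.f.)

17372 m^2


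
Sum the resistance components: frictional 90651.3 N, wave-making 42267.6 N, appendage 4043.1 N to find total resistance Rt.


Formula: Rt = Rf + Rw + Ra
Substituting: Rt = 90651.3 + 42267.6 + 4043.1
Result: Rt = 136962.0 N

136962.0 N


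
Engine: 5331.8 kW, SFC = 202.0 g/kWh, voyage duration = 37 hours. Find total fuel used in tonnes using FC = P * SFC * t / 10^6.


Formula: FC (tonnes) = P * SFC * t / 1,000,000
Step 1 — P * SFC * t = 5331.8 * 202.0 * 37 = 39849873.2 g
Step 2 — FC (tonnes) = 39849873.2 / 1,000,000 ≈ 39.850 tonnes (5 s.f.)

39.850 tonnes


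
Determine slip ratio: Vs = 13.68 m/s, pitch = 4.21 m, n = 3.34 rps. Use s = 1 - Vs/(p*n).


Formula: s = 1 - Vs / (p * n)
Step 1 — p * n = 4.21 * 3.34 = 14.0614
Step 2 — Vs / (p*n) = 13.68 / 14.0614 = 0.972876 (6 d.p.)
Step 3 — s = 1 - 0.972876 = 0.027124

0.027124


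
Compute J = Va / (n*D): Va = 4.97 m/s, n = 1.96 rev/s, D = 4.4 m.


Formula: J = Va / (n * D)
Step 1 — n * D = 1.96 * 4.4 = 8.624
Step 2 — J = 4.97 / 8.624 ≈ 0.57630 (5 s.f.)

0.57630


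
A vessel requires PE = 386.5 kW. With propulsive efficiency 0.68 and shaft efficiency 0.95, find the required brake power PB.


Formula: PB = PE / (eta_D * eta_S)
Step 1 — combined efficiency = eta_D * eta_S = 0.68 * 0.95 = 0.646
Step 2 — PB = 386.5 / 0.646 ≈ 598.30 kW (5 s.f.)

598.30 kW


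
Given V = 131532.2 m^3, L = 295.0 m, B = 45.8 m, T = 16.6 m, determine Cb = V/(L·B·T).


Formula: Cb = V / (L * B * T)
Step 1 — L * B * T = 295.0 * 45.8 * 16.6 = 224282.6 m^3
Step 2 — Cb = 131532.2 / 224282.6 ≈ 0.58646 (5 s.f.)

0.58646


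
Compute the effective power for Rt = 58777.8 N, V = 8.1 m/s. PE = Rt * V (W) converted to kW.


Formula: PE = Rt * V / 1000 (kW)
Step 1 — PE (W) = 58777.8 * 8.1 = 476100.18 W
Step 2 — PE (kW) = 476100.18 / 1000 ≈ 476.10 kW (5 s.f.)

476.10 kW


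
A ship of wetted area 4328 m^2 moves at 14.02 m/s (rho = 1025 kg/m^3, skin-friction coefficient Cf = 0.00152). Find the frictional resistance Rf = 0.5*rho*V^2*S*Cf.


Formula: Rf = 0.5 * rho * V^2 * S * Cf
Step 1 — V^2 = 14.02^2 = 196.5604
Step 2 — 0.5 * rho * V^2 = 0.5 * 1025 * 196.5604 = 100737.205
Step 3 — Rf = 100737.205 * 4328 * 0.00152 ≈ 662710 N (5 s.f.)

662710 N


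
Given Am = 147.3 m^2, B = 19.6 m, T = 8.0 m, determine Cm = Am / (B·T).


Formula: Cm = Am / (B * T)
Step 1 — B * T = 19.6 * 8.0 = 156.8 m^2
Step 2 — Cm = 147.3 / 156.8 ≈ 0.93941 (5 s.f.)

0.93941


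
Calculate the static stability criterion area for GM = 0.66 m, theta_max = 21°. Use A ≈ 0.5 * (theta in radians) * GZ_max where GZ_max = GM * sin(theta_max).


Formula: GZ_max = GM * sin(theta); Area = 0.5 * theta_rad * GZ_max
Step 1 — GZ_max = 0.66 * sin(21°) = 0.66 * 0.358368 = 0.236523 m
Step 2 — theta_rad = 21 * pi/180 = 0.366519 rad
Step 3 — Area = 0.5 * 0.366519 * 0.236523 ≈ 0.043345 m·rad (5 s.f.)

0.043345 m·rad


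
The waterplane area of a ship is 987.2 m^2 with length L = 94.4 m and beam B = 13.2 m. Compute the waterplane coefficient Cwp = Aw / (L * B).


Formula: Cwp = Aw / (L * B)
Step 1 — L * B = 94.4 * 13.2 = 1246.08 m^2
Step 2 — Cwp = 987.2 / 1246.08 ≈ 0.79224 (5 s.f.)

0.79224


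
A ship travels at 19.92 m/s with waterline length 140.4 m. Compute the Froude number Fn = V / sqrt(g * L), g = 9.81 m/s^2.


Formula: Fn = V / sqrt(g * L)
Step 1 — g * L = 9.81 * 140.4 = 1377.324
Step 2 — sqrt(g * L) = sqrt(1377.324) = 37.112316
Step 3 — Fn = 19.92 / 37.112316 ≈ 0.53675 (5 s.f.)

0.53675


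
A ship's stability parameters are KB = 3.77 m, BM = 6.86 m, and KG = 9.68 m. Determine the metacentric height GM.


Formula: GM = KB + BM - KG
Step 1 — KM = KB + BM = 3.77 + 6.86 = 10.63 m
Step 2 — GM = KM - KG = 10.63 - 9.68 = 0.95 m

0.95 m


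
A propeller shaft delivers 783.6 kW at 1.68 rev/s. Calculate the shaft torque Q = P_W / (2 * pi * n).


Formula: Q = P_W / (2 * pi * n)
Step 1 — P_W = 783.6 kW * 1000 = 783600.0 W
Step 2 — 2 * pi * n = 2 * pi * 1.68 = 10.555751
Step 3 — Q = 783600.0 / 10.555751 ≈ 74234 N·m (5 s.f.)

74234 N·m


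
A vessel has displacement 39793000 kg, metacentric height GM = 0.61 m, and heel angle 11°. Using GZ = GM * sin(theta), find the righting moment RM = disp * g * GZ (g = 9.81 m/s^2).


Formula: GZ = GM * sin(theta); RM = disp * g * GZ
Step 1 — GZ = 0.61 * sin(11°) = 0.61 * 0.190809 = 0.116393 m
Step 2 — RM = 39793000 * 9.81 * 0.116393 ≈ 45436000 N·m (5 s.f.)

45436000 N·m


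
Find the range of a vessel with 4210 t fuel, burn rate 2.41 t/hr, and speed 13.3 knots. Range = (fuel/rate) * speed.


Formula: endurance = fuel / rate; range = endurance * speed
Step 1 — endurance = 4210 / 2.41 = 1746.888 hours
Step 2 — range = 1746.888 * 13.3 ≈ 23234 nautical miles (5 s.f.)

23234 NM


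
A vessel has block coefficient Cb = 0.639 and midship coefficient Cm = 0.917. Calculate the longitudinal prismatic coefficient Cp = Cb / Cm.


Formula: Cp = Cb / Cm
Substituting: Cp = 0.639 / 0.917
Result: Cp ≈ 0.69684 (5 s.f.)

0.69684


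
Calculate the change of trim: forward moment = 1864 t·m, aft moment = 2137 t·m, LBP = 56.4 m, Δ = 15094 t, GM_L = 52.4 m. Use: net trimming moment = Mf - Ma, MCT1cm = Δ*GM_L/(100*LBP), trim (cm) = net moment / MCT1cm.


Formula: net trimming moment = Mf - Ma; MCT1cm = Δ*GM_L/(100*LBP); trim = net moment / MCT1cm
Step 1 — net trimming moment = 1864 - 2137 = -273 t·m
Step 2 — MCT1cm = 15094 * 52.4 / (100 * 56.4) = 140.235 t·m/cm
Step 3 — trim = -273 / 140.235 ≈ -1.9467 cm (5 s.f.)

-1.9467 cm


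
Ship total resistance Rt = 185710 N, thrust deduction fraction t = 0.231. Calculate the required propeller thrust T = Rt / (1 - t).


Formula: T = Rt / (1 - t)
Step 1 — (1 - t) = 1 - 0.231 = 0.769
Step 2 — T = 185710 / 0.769 ≈ 241500 N (5 s.f.)

241500 N


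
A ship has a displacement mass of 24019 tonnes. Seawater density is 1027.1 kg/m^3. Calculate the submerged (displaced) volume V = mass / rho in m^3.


Formula: V = mass / rho
Step 1 — convert tonnes to kg: 24019 t * 1000 = 24019000 kg
Step 2 — V = 24019000 / 1027.1 ≈ 23385 m^3 (5 s.f.)

23385 m^3


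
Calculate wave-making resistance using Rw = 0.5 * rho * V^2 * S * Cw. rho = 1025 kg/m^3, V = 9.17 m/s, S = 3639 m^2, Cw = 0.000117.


Formula: Rw = 0.5 * rho * V^2 * S * Cw
Step 1 — V^2 = 9.17^2 = 84.0889
Step 2 — 0.5 * rho * V^2 = 0.5 * 1025 * 84.0889 = 43095.56125
Step 3 — Rw = 43095.56125 * 3639 * 0.000117 ≈ 18348 N (5 s.f.)

18348 N


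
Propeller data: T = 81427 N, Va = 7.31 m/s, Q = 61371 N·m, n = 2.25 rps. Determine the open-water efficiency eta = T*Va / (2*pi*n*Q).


Formula: eta = T * Va / (2 * pi * n * Q)
Step 1 — numerator = T * Va = 81427 * 7.31 = 595231.37
Step 2 — 2 * pi * n = 2 * pi * 2.25 = 14.137167
Step 3 — denominator = 14.137167 * 61371 = 867612.08
Step 4 — eta = 595231.37 / 867612.08 ≈ 0.68606 (5 s.f.)

0.68606


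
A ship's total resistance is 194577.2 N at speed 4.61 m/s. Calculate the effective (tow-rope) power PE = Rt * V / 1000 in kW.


Formula: PE = Rt * V / 1000 (kW)
Step 1 — PE (W) = 194577.2 * 4.61 = 897000.892 W
Step 2 — PE (kW) = 897000.892 / 1000 ≈ 897.00 kW (5 s.f.)

897.00 kW


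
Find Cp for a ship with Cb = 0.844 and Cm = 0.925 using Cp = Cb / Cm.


Formula: Cp = Cb / Cm
Substituting: Cp = 0.844 / 0.925
Result: Cp ≈ 0.91243 (5 s.f.)

0.91243


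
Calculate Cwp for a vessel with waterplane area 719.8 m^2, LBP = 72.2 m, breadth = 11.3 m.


Formula: Cwp = Aw / (L * B)
Step 1 — L * B = 72.2 * 11.3 = 815.86 m^2
Step 2 — Cwp = 719.8 / 815.86 ≈ 0.88226 (5 s.f.)

0.88226


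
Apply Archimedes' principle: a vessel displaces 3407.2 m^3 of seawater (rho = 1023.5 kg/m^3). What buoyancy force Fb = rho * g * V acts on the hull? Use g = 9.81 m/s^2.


Formula: Fb = rho * g * V
Substituting: Fb = 1023.5 * 9.81 * 3407.2
Intermediate: 1023.5 * 9.81 = 10040.535
Result: Fb = 10040.535 * 3407.2 ≈ 34210000 N (5 s.f.)

34210000 N


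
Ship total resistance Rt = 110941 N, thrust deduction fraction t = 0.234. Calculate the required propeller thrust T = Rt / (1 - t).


Formula: T = Rt / (1 - t)
Step 1 — (1 - t) = 1 - 0.234 = 0.766
Step 2 — T = 110941 / 0.766 ≈ 144830 N (5 s.f.)

144830 N


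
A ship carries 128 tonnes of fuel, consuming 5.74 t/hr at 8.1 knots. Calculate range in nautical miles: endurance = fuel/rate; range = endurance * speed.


Formula: endurance = fuel / rate; range = endurance * speed
Step 1 — endurance = 128 / 5.74 = 22.2997 hours
Step 2 — range = 22.2997 * 8.1 ≈ 180.63 nautical miles (5 s.f.)

180.63 NM


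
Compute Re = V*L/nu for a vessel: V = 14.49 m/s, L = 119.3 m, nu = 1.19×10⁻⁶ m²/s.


Formula: Re = V * L / nu
Step 1 — V * L = 14.49 * 119.3 = 1728.657 m^2/s
Step 2 — Re = 1728.657 / 1.19e-6 = 1.45e+09

1.45e+09


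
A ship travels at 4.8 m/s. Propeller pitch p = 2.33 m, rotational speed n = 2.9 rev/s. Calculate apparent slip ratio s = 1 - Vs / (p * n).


Formula: s = 1 - Vs / (p * n)
Step 1 — p * n = 2.33 * 2.9 = 6.757
Step 2 — Vs / (p*n) = 4.8 / 6.757 = 0.710374 (6 d.p.)
Step 3 — s = 1 - 0.710374 = 0.289626

0.289626


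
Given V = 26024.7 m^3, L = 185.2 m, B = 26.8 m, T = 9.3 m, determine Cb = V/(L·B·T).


Formula: Cb = V / (L * B * T)
Step 1 — L * B * T = 185.2 * 26.8 * 9.3 = 46159.248 m^3
Step 2 — Cb = 26024.7 / 46159.248 ≈ 0.56380 (5 s.f.)

0.56380


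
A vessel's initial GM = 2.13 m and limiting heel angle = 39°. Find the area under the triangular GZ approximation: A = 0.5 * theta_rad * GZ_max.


Formula: GZ_max = GM * sin(theta); Area = 0.5 * theta_rad * GZ_max
Step 1 — GZ_max = 2.13 * sin(39°) = 2.13 * 0.62932 = 1.340452 m
Step 2 — theta_rad = 39 * pi/180 = 0.680678 rad
Step 3 — Area = 0.5 * 0.680678 * 1.340452 ≈ 0.45621 m·rad (5 s.f.)

0.45621 m·rad


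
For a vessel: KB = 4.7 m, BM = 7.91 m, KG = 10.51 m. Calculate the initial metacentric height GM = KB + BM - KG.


Formula: GM = KB + BM - KG
Step 1 — KM = KB + BM = 4.7 + 7.91 = 12.61 m
Step 2 — GM = KM - KG = 12.61 - 10.51 = 2.1 m

2.1 m


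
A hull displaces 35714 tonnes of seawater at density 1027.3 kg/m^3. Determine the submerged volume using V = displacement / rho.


Formula: V = mass / rho
Step 1 — convert tonnes to kg: 35714 t * 1000 = 35714000 kg
Step 2 — V = 35714000 / 1027.3 ≈ 34765 m^3 (5 s.f.)

34765 m^3


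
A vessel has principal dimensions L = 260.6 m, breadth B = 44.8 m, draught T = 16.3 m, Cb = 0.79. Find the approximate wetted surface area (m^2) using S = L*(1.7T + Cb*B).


Formula: S = 1.7*L*T + V/T with V = Cb*L*B*T, i.e. S = L * (1.7*T + Cb*B)
Step 1 — 1.7*T = 1.7 * 16.3 = 27.71 m
Step 2 — Cb*B = 0.79 * 44.8 = 35.392 m
Step 3 — 1.7*T + Cb*B = 27.71 + 35.392 = 63.102 m
Step 4 — S = 260.6 * 63.102 ≈ 16444 m^2 (5 s.f.)

16444 m^2


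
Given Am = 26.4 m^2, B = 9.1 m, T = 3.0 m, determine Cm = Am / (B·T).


Formula: Cm = Am / (B * T)
Step 1 — B * T = 9.1 * 3.0 = 27.3 m^2
Step 2 — Cm = 26.4 / 27.3 ≈ 0.96703 (5 s.f.)

0.96703


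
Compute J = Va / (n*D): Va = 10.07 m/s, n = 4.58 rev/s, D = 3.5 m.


Formula: J = Va / (n * D)
Step 1 — n * D = 4.58 * 3.5 = 16.03
Step 2 — J = 10.07 / 16.03 ≈ 0.62820 (5 s.f.)

0.62820


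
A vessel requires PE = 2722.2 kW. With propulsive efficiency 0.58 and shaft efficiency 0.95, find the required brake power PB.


Formula: PB = PE / (eta_D * eta_S)
Step 1 — combined efficiency = eta_D * eta_S = 0.58 * 0.95 = 0.551
Step 2 — PB = 2722.2 / 0.551 ≈ 4940.5 kW (5 s.f.)

4940.5 kW


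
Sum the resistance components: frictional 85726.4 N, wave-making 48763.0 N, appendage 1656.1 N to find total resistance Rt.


Formula: Rt = Rf + Rw + Ra
Substituting: Rt = 85726.4 + 48763.0 + 1656.1
Result: Rt = 136145.5 N

136145.5 N


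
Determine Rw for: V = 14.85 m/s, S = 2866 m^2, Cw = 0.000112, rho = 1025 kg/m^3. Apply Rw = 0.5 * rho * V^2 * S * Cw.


Formula: Rw = 0.5 * rho * V^2 * S * Cw
Step 1 — V^2 = 14.85^2 = 220.5225
Step 2 — 0.5 * rho * V^2 = 0.5 * 1025 * 220.5225 = 113017.78125
Step 3 — Rw = 113017.78125 * 2866 * 0.000112 ≈ 36278 N (5 s.f.)

36278 N


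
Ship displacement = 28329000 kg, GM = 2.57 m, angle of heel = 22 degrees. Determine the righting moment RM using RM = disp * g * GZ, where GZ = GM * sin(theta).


Formula: GZ = GM * sin(theta); RM = disp * g * GZ
Step 1 — GZ = 2.57 * sin(22°) = 2.57 * 0.374607 = 0.96274 m
Step 2 — RM = 28329000 * 9.81 * 0.96274 ≈ 267550000 N·m (5 s.f.)

267550000 N·m


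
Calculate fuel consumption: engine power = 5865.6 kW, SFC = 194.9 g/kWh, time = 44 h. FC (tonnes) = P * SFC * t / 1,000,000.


Formula: FC (tonnes) = P * SFC * t / 1,000,000
Step 1 — P * SFC * t = 5865.6 * 194.9 * 44 = 50301039.36 g
Step 2 — FC (tonnes) = 50301039.36 / 1,000,000 ≈ 50.301 tonnes (5 s.f.)

50.301 tonnes


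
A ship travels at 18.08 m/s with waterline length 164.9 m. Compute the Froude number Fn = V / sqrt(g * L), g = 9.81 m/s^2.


Formula: Fn = V / sqrt(g * L)
Step 1 — g * L = 9.81 * 164.9 = 1617.669
Step 2 — sqrt(g * L) = sqrt(1617.669) = 40.220256
Step 3 — Fn = 18.08 / 40.220256 ≈ 0.44952 (5 s.f.)

0.44952


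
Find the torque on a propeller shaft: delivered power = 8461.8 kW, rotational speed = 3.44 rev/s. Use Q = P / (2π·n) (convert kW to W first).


Formula: Q = P_W / (2 * pi * n)
Step 1 — P_W = 8461.8 kW * 1000 = 8461800.0 W
Step 2 — 2 * pi * n = 2 * pi * 3.44 = 21.614157
Step 3 — Q = 8461800.0 / 21.614157 ≈ 391490 N·m (5 s.f.)

391490 N·m


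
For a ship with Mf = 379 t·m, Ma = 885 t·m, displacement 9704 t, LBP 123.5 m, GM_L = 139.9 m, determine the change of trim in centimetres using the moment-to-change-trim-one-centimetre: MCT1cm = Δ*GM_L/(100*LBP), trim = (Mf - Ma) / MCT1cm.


Formula: net trimming moment = Mf - Ma; MCT1cm = Δ*GM_L/(100*LBP); trim = net moment / MCT1cm
Step 1 — net trimming moment = 379 - 885 = -506 t·m
Step 2 — MCT1cm = 9704 * 139.9 / (100 * 123.5) = 109.9263 t·m/cm
Step 3 — trim = -506 / 109.9263 ≈ -4.6031 cm (5 s.f.)

-4.6031 cm


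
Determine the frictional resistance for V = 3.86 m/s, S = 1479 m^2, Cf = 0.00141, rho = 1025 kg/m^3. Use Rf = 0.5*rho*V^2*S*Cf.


Formula: Rf = 0.5 * rho * V^2 * S * Cf
Step 1 — V^2 = 3.86^2 = 14.8996
Step 2 — 0.5 * rho * V^2 = 0.5 * 1025 * 14.8996 = 7636.045
Step 3 — Rf = 7636.045 * 1479 * 0.00141 ≈ 15924 N (5 s.f.)

15924 N


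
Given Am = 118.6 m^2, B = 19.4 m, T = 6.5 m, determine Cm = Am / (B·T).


Formula: Cm = Am / (B * T)
Step 1 — B * T = 19.4 * 6.5 = 126.1 m^2
Step 2 — Cm = 118.6 / 126.1 ≈ 0.94052 (5 s.f.)

0.94052


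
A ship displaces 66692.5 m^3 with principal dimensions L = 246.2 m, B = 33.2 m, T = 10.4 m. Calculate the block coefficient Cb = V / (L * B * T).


Formula: Cb = V / (L * B * T)
Step 1 — L * B * T = 246.2 * 33.2 * 10.4 = 85007.936 m^3
Step 2 — Cb = 66692.5 / 85007.936 ≈ 0.78454 (5 s.f.)

0.78454


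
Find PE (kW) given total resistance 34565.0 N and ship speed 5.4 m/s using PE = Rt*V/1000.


Formula: PE = Rt * V / 1000 (kW)
Step 1 — PE (W) = 34565.0 * 5.4 = 186651.0 W
Step 2 — PE (kW) = 186651.0 / 1000 ≈ 186.65 kW (5 s.f.)

186.65 kW


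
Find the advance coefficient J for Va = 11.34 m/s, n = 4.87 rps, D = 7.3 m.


Formula: J = Va / (n * D)
Step 1 — n * D = 4.87 * 7.3 = 35.551
Step 2 — J = 11.34 / 35.551 ≈ 0.31898 (5 s.f.)

0.31898


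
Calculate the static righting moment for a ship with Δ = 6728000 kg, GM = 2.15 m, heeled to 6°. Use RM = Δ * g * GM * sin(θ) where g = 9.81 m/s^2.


Formula: GZ = GM * sin(theta); RM = disp * g * GZ
Step 1 — GZ = 2.15 * sin(6°) = 2.15 * 0.104528 = 0.224735 m
Step 2 — RM = 6728000 * 9.81 * 0.224735 ≈ 14833000 N·m (5 s.f.)

14833000 N·m


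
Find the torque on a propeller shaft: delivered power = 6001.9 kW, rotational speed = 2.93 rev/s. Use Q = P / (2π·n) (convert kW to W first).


Formula: Q = P_W / (2 * pi * n)
Step 1 — P_W = 6001.9 kW * 1000 = 6001900.0 W
Step 2 — 2 * pi * n = 2 * pi * 2.93 = 18.409733
Step 3 — Q = 6001900.0 / 18.409733 ≈ 326020 N·m (5 s.f.)

326020 N·m


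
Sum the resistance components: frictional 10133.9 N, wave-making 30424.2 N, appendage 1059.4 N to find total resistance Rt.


Formula: Rt = Rf + Rw + Ra
Substituting: Rt = 10133.9 + 30424.2 + 1059.4
Result: Rt = 41617.5 N

41617.5 N


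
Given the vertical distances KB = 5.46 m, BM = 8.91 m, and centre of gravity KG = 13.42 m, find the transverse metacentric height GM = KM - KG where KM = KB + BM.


Formula: GM = KB + BM - KG
Step 1 — KM = KB + BM = 5.46 + 8.91 = 14.37 m
Step 2 — GM = KM - KG = 14.37 - 13.42 = 0.95 m

0.95 m


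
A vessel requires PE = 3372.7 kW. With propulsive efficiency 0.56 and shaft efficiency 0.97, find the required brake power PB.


Formula: PB = PE / (eta_D * eta_S)
Step 1 — combined efficiency = eta_D * eta_S = 0.56 * 0.97 = 0.5432
Step 2 — PB = 3372.7 / 0.5432 ≈ 6208.9 kW (5 s.f.)

6208.9 kW


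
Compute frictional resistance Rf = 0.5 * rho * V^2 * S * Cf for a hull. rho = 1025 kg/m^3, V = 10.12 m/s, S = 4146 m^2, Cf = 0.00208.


Formula: Rf = 0.5 * rho * V^2 * S * Cf
Step 1 — V^2 = 10.12^2 = 102.4144
Step 2 — 0.5 * rho * V^2 = 0.5 * 1025 * 102.4144 = 52487.38
Step 3 — Rf = 52487.38 * 4146 * 0.00208 ≈ 452630 N (5 s.f.)

452630 N


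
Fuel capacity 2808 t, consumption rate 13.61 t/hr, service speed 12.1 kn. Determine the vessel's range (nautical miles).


Formula: endurance = fuel / rate; range = endurance * speed
Step 1 — endurance = 2808 / 13.61 = 206.3189 hours
Step 2 — range = 206.3189 * 12.1 ≈ 2496.5 nautical miles (5 s.f.)

2496.5 NM


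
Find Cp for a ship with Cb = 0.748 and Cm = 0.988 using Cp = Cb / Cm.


Formula: Cp = Cb / Cm
Substituting: Cp = 0.748 / 0.988
Result: Cp ≈ 0.75709 (5 s.f.)

0.75709


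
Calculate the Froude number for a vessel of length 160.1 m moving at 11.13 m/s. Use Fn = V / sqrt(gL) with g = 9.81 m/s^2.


Formula: Fn = V / sqrt(g * L)
Step 1 — g * L = 9.81 * 160.1 = 1570.581
Step 2 — sqrt(g * L) = sqrt(1570.581) = 39.630556
Step 3 — Fn = 11.13 / 39.630556 ≈ 0.28084 (5 s.f.)

0.28084


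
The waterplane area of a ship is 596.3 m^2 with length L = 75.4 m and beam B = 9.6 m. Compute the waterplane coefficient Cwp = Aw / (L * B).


Formula: Cwp = Aw / (L * B)
Step 1 — L * B = 75.4 * 9.6 = 723.84 m^2
Step 2 — Cwp = 596.3 / 723.84 ≈ 0.82380 (5 s.f.)

0.82380


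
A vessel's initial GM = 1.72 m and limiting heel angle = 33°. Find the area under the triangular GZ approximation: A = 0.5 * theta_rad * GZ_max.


Formula: GZ_max = GM * sin(theta); Area = 0.5 * theta_rad * GZ_max
Step 1 — GZ_max = 1.72 * sin(33°) = 1.72 * 0.544639 = 0.936779 m
Step 2 — theta_rad = 33 * pi/180 = 0.575959 rad
Step 3 — Area = 0.5 * 0.575959 * 0.936779 ≈ 0.26977 m·rad (5 s.f.)

0.26977 m·rad


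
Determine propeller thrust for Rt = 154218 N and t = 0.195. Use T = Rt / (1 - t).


Formula: T = Rt / (1 - t)
Step 1 — (1 - t) = 1 - 0.195 = 0.805
Step 2 — T = 154218 / 0.805 ≈ 191580 N (5 s.f.)

191580 N


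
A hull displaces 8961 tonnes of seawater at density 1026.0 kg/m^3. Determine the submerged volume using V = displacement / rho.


Formula: V = mass / rho
Step 1 — convert tonnes to kg: 8961 t * 1000 = 8961000 kg
Step 2 — V = 8961000 / 1026.0 ≈ 8733.9 m^3 (5 s.f.)

8733.9 m^3


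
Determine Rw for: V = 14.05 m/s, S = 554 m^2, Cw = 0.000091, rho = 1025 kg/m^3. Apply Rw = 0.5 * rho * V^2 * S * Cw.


Formula: Rw = 0.5 * rho * V^2 * S * Cw
Step 1 — V^2 = 14.05^2 = 197.4025
Step 2 — 0.5 * rho * V^2 = 0.5 * 1025 * 197.4025 = 101168.78125
Step 3 — Rw = 101168.78125 * 554 * 0.000091 ≈ 5100.3 N (5 s.f.)

5100.3 N


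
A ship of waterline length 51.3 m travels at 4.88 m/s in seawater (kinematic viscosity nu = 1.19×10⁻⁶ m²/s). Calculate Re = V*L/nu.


Formula: Re = V * L / nu
Step 1 — V * L = 4.88 * 51.3 = 250.344 m^2/s
Step 2 — Re = 250.344 / 1.19e-6 = 2.10e+08

2.10e+08


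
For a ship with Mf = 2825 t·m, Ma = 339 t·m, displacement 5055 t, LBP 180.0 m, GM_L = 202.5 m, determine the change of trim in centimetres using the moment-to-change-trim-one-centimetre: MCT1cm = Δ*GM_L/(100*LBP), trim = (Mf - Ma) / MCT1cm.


Formula: net trimming moment = Mf - Ma; MCT1cm = Δ*GM_L/(100*LBP); trim = net moment / MCT1cm
Step 1 — net trimming moment = 2825 - 339 = 2486 t·m
Step 2 — MCT1cm = 5055 * 202.5 / (100 * 180.0) = 56.8687 t·m/cm
Step 3 — trim = 2486 / 56.8687 ≈ 43.715 cm (5 s.f.)

43.715 cm


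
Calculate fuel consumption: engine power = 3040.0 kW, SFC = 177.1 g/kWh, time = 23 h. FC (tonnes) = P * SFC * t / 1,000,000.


Formula: FC (tonnes) = P * SFC * t / 1,000,000
Step 1 — P * SFC * t = 3040.0 * 177.1 * 23 = 12382832.0 g
Step 2 — FC (tonnes) = 12382832.0 / 1,000,000 ≈ 12.383 tonnes (5 s.f.)

12.383 tonnes


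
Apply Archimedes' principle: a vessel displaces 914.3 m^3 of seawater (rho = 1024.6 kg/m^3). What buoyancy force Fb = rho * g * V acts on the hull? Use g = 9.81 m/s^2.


Formula: Fb = rho * g * V
Substituting: Fb = 1024.6 * 9.81 * 914.3
Intermediate: 1024.6 * 9.81 = 10051.326
Result: Fb = 10051.326 * 914.3 ≈ 9189900 N (5 s.f.)

9189900 N


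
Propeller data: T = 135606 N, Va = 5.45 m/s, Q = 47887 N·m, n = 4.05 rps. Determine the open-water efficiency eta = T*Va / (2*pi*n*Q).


Formula: eta = T * Va / (2 * pi * n * Q)
Step 1 — numerator = T * Va = 135606 * 5.45 = 739052.7
Step 2 — 2 * pi * n = 2 * pi * 4.05 = 25.4469
Step 3 — denominator = 25.4469 * 47887 = 1218575.7
Step 4 — eta = 739052.7 / 1218575.7 ≈ 0.60649 (5 s.f.)

0.60649


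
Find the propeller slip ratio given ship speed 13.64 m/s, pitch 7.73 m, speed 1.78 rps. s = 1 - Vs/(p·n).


Formula: s = 1 - Vs / (p * n)
Step 1 — p * n = 7.73 * 1.78 = 13.7594
Step 2 — Vs / (p*n) = 13.64 / 13.7594 = 0.991322 (6 d.p.)
Step 3 — s = 1 - 0.991322 = 0.008678

0.008678


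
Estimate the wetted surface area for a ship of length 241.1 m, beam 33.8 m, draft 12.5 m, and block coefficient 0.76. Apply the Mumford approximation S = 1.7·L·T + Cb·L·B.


Formula: S = 1.7*L*T + V/T with V = Cb*L*B*T, i.e. S = L * (1.7*T + Cb*B)
Step 1 — 1.7*T = 1.7 * 12.5 = 21.25 m
Step 2 — Cb*B = 0.76 * 33.8 = 25.688 m
Step 3 — 1.7*T + Cb*B = 21.25 + 25.688 = 46.938 m
Step 4 — S = 241.1 * 46.938 ≈ 11317 m^2 (5 s.f.)

11317 m^2


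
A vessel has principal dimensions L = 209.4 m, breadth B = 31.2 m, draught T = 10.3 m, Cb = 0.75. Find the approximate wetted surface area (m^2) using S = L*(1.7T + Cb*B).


Formula: S = 1.7*L*T + V/T with V = Cb*L*B*T, i.e. S = L * (1.7*T + Cb*B)
Step 1 — 1.7*T = 1.7 * 10.3 = 17.51 m
Step 2 — Cb*B = 0.75 * 31.2 = 23.4 m
Step 3 — 1.7*T + Cb*B = 17.51 + 23.4 = 40.91 m
Step 4 — S = 209.4 * 40.91 ≈ 8566.6 m^2 (5 s.f.)

8566.6 m^2


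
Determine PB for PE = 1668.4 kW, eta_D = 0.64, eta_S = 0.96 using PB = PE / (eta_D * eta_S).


Formula: PB = PE / (eta_D * eta_S)
Step 1 — combined efficiency = eta_D * eta_S = 0.64 * 0.96 = 0.6144
Step 2 — PB = 1668.4 / 0.6144 ≈ 2715.5 kW (5 s.f.)

2715.5 kW


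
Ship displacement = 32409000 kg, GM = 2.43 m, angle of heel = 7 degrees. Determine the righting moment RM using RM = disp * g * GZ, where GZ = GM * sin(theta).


Formula: GZ = GM * sin(theta); RM = disp * g * GZ
Step 1 — GZ = 2.43 * sin(7°) = 2.43 * 0.121869 = 0.296142 m
Step 2 — RM = 32409000 * 9.81 * 0.296142 ≈ 94153000 N·m (5 s.f.)

94153000 N·m


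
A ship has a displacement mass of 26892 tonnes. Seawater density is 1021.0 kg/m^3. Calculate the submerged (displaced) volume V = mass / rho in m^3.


Formula: V = mass / rho
Step 1 — convert tonnes to kg: 26892 t * 1000 = 26892000 kg
Step 2 — V = 26892000 / 1021.0 ≈ 26339 m^3 (5 s.f.)

26339 m^3


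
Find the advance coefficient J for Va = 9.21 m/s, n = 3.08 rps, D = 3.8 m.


Formula: J = Va / (n * D)
Step 1 — n * D = 3.08 * 3.8 = 11.704
Step 2 — J = 9.21 / 11.704 ≈ 0.78691 (5 s.f.)

0.78691


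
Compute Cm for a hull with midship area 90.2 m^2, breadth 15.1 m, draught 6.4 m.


Formula: Cm = Am / (B * T)
Step 1 — B * T = 15.1 * 6.4 = 96.64 m^2
Step 2 — Cm = 90.2 / 96.64 ≈ 0.93336 (5 s.f.)

0.93336


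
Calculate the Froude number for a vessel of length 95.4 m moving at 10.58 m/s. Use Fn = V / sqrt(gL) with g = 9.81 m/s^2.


Formula: Fn = V / sqrt(g * L)
Step 1 — g * L = 9.81 * 95.4 = 935.874
Step 2 — sqrt(g * L) = sqrt(935.874) = 30.592058
Step 3 — Fn = 10.58 / 30.592058 ≈ 0.34584 (5 s.f.)

0.34584


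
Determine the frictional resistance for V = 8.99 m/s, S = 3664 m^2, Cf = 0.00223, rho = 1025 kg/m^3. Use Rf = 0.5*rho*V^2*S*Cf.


Formula: Rf = 0.5 * rho * V^2 * S * Cf
Step 1 — V^2 = 8.99^2 = 80.8201
Step 2 — 0.5 * rho * V^2 = 0.5 * 1025 * 80.8201 = 41420.30125
Step 3 — Rf = 41420.30125 * 3664 * 0.00223 ≈ 338430 N (5 s.f.)

338430 N


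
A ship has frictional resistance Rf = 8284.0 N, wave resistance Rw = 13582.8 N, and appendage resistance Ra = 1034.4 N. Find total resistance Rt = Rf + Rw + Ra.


Formula: Rt = Rf + Rw + Ra
Substituting: Rt = 8284.0 + 13582.8 + 1034.4
Result: Rt = 22901.2 N

22901.2 N


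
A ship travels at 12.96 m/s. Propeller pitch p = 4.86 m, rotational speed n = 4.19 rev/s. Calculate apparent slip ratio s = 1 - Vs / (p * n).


Formula: s = 1 - Vs / (p * n)
Step 1 — p * n = 4.86 * 4.19 = 20.3634
Step 2 — Vs / (p*n) = 12.96 / 20.3634 = 0.636436 (6 d.p.)
Step 3 — s = 1 - 0.636436 = 0.363564

0.363564


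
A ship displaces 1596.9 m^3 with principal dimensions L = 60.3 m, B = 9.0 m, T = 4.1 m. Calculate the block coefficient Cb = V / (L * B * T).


Formula: Cb = V / (L * B * T)
Step 1 — L * B * T = 60.3 * 9.0 * 4.1 = 2225.07 m^3
Step 2 — Cb = 1596.9 / 2225.07 ≈ 0.71769 (5 s.f.)

0.71769


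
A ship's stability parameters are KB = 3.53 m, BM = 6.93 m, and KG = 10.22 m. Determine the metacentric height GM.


Formula: GM = KB + BM - KG
Step 1 — KM = KB + BM = 3.53 + 6.93 = 10.46 m
Step 2 — GM = KM - KG = 10.46 - 10.22 = 0.24 m

0.24 m


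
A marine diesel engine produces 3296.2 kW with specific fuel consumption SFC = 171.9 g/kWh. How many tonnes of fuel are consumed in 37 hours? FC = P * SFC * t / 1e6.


Formula: FC (tonnes) = P * SFC * t / 1,000,000
Step 1 — P * SFC * t = 3296.2 * 171.9 * 37 = 20964820.86 g
Step 2 — FC (tonnes) = 20964820.86 / 1,000,000 ≈ 20.965 tonnes (5 s.f.)

20.965 tonnes


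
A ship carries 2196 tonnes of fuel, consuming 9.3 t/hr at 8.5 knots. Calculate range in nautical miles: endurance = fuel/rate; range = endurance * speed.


Formula: endurance = fuel / rate; range = endurance * speed
Step 1 — endurance = 2196 / 9.3 = 236.129 hours
Step 2 — range = 236.129 * 8.5 ≈ 2007.1 nautical miles (5 s.f.)

2007.1 NM


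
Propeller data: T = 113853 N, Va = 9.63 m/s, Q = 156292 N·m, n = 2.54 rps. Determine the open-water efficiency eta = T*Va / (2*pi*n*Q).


Formula: eta = T * Va / (2 * pi * n * Q)
Step 1 — numerator = T * Va = 113853 * 9.63 = 1096404.39
Step 2 — 2 * pi * n = 2 * pi * 2.54 = 15.959291
Step 3 — denominator = 15.959291 * 156292 = 2494309.51
Step 4 — eta = 1096404.39 / 2494309.51 ≈ 0.43956 (5 s.f.)

0.43956


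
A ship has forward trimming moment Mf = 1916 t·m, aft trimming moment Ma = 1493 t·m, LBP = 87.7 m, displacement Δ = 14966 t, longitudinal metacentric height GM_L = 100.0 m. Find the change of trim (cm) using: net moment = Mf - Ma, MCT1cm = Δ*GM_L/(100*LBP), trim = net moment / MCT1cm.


Formula: net trimming moment = Mf - Ma; MCT1cm = Δ*GM_L/(100*LBP); trim = net moment / MCT1cm
Step 1 — net trimming moment = 1916 - 1493 = 423 t·m
Step 2 — MCT1cm = 14966 * 100.0 / (100 * 87.7) = 170.6499 t·m/cm
Step 3 — trim = 423 / 170.6499 ≈ 2.4788 cm (5 s.f.)

2.4788 cm


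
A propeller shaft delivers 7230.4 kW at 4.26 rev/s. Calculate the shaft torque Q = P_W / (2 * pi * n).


Formula: Q = P_W / (2 * pi * n)
Step 1 — P_W = 7230.4 kW * 1000 = 7230400.0 W
Step 2 — 2 * pi * n = 2 * pi * 4.26 = 26.766369
Step 3 — Q = 7230400.0 / 26.766369 ≈ 270130 N·m (5 s.f.)

270130 N·m


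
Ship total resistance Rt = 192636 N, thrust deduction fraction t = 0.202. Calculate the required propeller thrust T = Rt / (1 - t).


Formula: T = Rt / (1 - t)
Step 1 — (1 - t) = 1 - 0.202 = 0.798
Step 2 — T = 192636 / 0.798 ≈ 241400 N (5 s.f.)

241400 N


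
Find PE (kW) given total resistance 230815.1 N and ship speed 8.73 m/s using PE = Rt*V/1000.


Formula: PE = Rt * V / 1000 (kW)
Step 1 — PE (W) = 230815.1 * 8.73 = 2015015.823 W
Step 2 — PE (kW) = 2015015.823 / 1000 ≈ 2015.0 kW (5 s.f.)

2015.0 kW


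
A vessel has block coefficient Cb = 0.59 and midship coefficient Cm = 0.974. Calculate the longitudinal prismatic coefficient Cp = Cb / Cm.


Formula: Cp = Cb / Cm
Substituting: Cp = 0.59 / 0.974
Result: Cp ≈ 0.60575 (5 s.f.)

0.60575


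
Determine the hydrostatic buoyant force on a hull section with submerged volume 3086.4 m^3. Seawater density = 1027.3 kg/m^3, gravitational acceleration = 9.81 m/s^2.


Formula: Fb = rho * g * V
Substituting: Fb = 1027.3 * 9.81 * 3086.4
Intermediate: 1027.3 * 9.81 = 10077.813
Result: Fb = 10077.813 * 3086.4 ≈ 31104000 N (5 s.f.)

31104000 N


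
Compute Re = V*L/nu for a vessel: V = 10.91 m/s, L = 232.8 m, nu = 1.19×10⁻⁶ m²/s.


Formula: Re = V * L / nu
Step 1 — V * L = 10.91 * 232.8 = 2539.848 m^2/s
Step 2 — Re = 2539.848 / 1.19e-6 = 2.13e+09

2.13e+09


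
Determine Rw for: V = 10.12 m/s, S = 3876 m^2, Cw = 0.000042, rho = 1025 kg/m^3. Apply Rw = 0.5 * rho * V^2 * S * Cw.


Formula: Rw = 0.5 * rho * V^2 * S * Cw
Step 1 — V^2 = 10.12^2 = 102.4144
Step 2 — 0.5 * rho * V^2 = 0.5 * 1025 * 102.4144 = 52487.38
Step 3 — Rw = 52487.38 * 3876 * 0.000042 ≈ 8544.5 N (5 s.f.)

8544.5 N


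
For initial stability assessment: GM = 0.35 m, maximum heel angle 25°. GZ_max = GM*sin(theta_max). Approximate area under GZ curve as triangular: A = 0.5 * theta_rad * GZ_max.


Formula: GZ_max = GM * sin(theta); Area = 0.5 * theta_rad * GZ_max
Step 1 — GZ_max = 0.35 * sin(25°) = 0.35 * 0.422618 = 0.147916 m
Step 2 — theta_rad = 25 * pi/180 = 0.436332 rad
Step 3 — Area = 0.5 * 0.436332 * 0.147916 ≈ 0.032270 m·rad (5 s.f.)

0.032270 m·rad


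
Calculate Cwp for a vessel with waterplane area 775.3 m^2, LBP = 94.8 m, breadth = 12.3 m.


Formula: Cwp = Aw / (L * B)
Step 1 — L * B = 94.8 * 12.3 = 1166.04 m^2
Step 2 — Cwp = 775.3 / 1166.04 ≈ 0.66490 (5 s.f.)

0.66490


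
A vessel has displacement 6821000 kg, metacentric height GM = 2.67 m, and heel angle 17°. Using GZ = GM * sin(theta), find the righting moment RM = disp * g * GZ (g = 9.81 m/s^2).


Formula: GZ = GM * sin(theta); RM = disp * g * GZ
Step 1 — GZ = 2.67 * sin(17°) = 2.67 * 0.292372 = 0.780633 m
Step 2 — RM = 6821000 * 9.81 * 0.780633 ≈ 52235000 N·m (5 s.f.)

52235000 N·m


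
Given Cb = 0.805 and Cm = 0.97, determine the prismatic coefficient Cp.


Formula: Cp = Cb / Cm
Substituting: Cp = 0.805 / 0.97
Result: Cp ≈ 0.82990 (5 s.f.)

0.82990


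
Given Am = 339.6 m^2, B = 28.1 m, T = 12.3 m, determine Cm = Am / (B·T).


Formula: Cm = Am / (B * T)
Step 1 — B * T = 28.1 * 12.3 = 345.63 m^2
Step 2 — Cm = 339.6 / 345.63 ≈ 0.98255 (5 s.f.)

0.98255


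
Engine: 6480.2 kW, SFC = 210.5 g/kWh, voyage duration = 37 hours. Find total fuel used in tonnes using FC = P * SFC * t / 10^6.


Formula: FC (tonnes) = P * SFC * t / 1,000,000
Step 1 — P * SFC * t = 6480.2 * 210.5 * 37 = 50471037.7 g
Step 2 — FC (tonnes) = 50471037.7 / 1,000,000 ≈ 50.471 tonnes (5 s.f.)

50.471 tonnes
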